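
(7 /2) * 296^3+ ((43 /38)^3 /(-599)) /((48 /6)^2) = 190941690712607085 /2103572992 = 90770176.00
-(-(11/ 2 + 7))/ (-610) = -5/ 244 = -0.02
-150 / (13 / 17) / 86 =-1275 / 559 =-2.28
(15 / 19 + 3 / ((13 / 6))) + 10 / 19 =2.70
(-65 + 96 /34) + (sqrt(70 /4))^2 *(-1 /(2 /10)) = -5089 /34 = -149.68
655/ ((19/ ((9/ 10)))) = 1179/ 38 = 31.03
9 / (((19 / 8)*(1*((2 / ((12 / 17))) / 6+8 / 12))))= 2592 / 779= 3.33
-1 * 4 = -4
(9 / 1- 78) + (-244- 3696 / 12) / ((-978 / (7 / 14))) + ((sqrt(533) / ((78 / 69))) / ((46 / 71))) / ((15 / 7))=-11201 / 163 + 497 *sqrt(533) / 780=-54.01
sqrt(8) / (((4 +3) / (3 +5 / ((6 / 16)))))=14 * sqrt(2) / 3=6.60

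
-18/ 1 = -18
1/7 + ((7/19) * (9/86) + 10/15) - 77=-2613077/34314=-76.15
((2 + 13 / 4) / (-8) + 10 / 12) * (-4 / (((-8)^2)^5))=-0.00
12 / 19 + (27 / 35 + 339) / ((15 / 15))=340.40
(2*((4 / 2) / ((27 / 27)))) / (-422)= -2 / 211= -0.01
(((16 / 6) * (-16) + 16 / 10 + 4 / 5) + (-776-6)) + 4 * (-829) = -62074 / 15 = -4138.27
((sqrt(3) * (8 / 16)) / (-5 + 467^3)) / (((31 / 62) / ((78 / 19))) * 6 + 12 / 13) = 13 * sqrt(3) / 4379444994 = 0.00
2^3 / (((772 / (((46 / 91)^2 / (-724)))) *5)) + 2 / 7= 413256332 / 1446400865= 0.29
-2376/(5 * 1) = -475.20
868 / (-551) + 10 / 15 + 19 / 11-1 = -0.18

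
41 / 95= 0.43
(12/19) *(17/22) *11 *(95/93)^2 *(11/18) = 88825/25947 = 3.42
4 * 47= 188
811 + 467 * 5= 3146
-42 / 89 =-0.47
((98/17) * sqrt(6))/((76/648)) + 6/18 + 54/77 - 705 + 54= -150142/231 + 15876 * sqrt(6)/323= -529.57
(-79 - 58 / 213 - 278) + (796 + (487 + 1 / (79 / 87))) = 15595751 / 16827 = 926.83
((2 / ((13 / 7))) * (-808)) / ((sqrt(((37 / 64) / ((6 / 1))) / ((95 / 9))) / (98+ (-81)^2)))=-602612864 * sqrt(21090) / 1443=-60647144.46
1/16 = 0.06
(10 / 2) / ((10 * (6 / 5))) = 5 / 12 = 0.42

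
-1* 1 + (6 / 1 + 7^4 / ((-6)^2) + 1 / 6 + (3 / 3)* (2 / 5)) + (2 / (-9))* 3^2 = 12647 / 180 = 70.26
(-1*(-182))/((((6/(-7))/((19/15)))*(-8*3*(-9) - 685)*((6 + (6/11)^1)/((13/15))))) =247247/3256200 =0.08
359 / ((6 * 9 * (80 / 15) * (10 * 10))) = 359 / 28800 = 0.01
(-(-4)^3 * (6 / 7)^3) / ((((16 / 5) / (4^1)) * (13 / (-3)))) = -51840 / 4459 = -11.63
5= 5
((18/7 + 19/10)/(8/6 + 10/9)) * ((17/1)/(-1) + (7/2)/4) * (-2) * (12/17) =1090179/26180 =41.64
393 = 393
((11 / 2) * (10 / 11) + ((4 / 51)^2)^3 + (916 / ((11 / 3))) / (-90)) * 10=4305225532538 / 193559165811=22.24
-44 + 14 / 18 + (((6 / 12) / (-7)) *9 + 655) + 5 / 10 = 38533 / 63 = 611.63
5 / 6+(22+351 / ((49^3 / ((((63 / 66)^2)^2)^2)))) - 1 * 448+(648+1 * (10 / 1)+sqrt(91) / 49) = sqrt(91) / 49+38331136192813 / 164627620608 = 233.03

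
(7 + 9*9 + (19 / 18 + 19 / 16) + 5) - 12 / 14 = 95141 / 1008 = 94.39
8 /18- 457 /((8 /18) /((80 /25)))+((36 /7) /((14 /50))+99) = -6995557 /2205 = -3172.59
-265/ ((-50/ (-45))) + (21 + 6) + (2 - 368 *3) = -1313.50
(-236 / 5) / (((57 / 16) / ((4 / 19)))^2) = -966656 / 5864445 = -0.16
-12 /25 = -0.48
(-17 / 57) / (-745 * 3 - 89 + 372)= 0.00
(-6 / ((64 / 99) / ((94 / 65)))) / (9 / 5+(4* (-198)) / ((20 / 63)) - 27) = 1551 / 291200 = 0.01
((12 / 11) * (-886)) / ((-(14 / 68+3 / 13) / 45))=211470480 / 2123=99609.27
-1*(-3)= 3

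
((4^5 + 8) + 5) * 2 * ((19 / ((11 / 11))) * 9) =354654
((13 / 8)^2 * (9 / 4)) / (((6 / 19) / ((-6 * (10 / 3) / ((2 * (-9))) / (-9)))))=-16055 / 6912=-2.32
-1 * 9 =-9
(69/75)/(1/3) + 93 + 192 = 7194/25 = 287.76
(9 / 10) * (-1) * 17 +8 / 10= -29 / 2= -14.50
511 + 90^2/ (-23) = 3653/ 23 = 158.83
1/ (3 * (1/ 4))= 4/ 3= 1.33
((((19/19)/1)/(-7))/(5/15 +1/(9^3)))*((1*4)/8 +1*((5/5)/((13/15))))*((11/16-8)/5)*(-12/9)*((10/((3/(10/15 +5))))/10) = -2.60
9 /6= 3 /2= 1.50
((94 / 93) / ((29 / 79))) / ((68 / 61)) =226493 / 91698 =2.47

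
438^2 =191844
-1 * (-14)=14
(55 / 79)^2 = 3025 / 6241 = 0.48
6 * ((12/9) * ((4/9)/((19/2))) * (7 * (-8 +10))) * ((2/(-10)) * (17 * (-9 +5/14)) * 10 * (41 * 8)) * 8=690888704/171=4040284.82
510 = 510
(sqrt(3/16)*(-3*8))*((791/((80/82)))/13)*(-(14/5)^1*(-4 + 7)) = 2043153*sqrt(3)/650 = 5444.38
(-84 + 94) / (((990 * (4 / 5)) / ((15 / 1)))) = 25 / 132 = 0.19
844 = 844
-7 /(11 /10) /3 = -70 /33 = -2.12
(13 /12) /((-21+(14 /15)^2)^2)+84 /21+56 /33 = 15432143807 /2707563012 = 5.70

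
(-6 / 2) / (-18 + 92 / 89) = 267 / 1510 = 0.18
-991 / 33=-30.03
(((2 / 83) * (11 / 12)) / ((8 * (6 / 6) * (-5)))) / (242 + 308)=-0.00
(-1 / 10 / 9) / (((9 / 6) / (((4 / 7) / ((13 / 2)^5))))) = -128 / 350871885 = -0.00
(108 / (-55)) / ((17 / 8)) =-864 / 935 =-0.92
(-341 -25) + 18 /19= -6936 /19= -365.05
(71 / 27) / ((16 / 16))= 71 / 27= 2.63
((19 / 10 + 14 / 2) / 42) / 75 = 89 / 31500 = 0.00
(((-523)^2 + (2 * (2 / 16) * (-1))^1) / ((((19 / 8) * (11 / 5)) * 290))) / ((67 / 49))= 256515 / 1943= 132.02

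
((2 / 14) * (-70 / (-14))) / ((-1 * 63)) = -0.01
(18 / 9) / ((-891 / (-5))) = 10 / 891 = 0.01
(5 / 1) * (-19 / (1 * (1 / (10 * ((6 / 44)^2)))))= -4275 / 242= -17.67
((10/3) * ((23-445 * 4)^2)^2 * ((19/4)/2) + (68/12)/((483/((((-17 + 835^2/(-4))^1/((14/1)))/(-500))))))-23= 1020315695187945964327/13524000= 75444816266485.21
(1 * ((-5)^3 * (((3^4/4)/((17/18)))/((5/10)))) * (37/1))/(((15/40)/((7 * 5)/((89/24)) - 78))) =54863082000/1513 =36261124.92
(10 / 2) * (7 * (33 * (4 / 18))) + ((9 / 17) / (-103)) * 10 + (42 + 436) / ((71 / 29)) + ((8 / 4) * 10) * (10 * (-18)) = -1174141714 / 372963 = -3148.15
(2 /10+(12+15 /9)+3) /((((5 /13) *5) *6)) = 3289 /2250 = 1.46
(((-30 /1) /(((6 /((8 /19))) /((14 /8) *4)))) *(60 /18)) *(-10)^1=28000 /57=491.23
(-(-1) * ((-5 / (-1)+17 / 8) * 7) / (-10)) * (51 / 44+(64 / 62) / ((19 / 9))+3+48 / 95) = -14023107 / 545600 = -25.70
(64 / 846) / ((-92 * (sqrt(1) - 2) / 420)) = 1120 / 3243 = 0.35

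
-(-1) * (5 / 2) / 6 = 5 / 12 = 0.42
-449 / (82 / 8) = -1796 / 41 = -43.80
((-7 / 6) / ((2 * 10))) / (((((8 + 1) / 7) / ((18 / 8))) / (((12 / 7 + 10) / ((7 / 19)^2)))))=-14801 / 1680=-8.81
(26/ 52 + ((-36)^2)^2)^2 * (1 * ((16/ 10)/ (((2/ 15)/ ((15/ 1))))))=507800085673005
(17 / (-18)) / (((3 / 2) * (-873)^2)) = -17 / 20577483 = -0.00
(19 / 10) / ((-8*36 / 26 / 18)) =-247 / 80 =-3.09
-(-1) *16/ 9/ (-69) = -16/ 621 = -0.03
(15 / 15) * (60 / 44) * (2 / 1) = 30 / 11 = 2.73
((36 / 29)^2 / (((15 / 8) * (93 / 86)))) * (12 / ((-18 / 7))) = -462336 / 130355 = -3.55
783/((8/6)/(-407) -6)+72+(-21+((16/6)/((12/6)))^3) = -15250631/197910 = -77.06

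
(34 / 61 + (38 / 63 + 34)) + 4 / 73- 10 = 25.22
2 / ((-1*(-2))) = 1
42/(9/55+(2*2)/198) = 228.46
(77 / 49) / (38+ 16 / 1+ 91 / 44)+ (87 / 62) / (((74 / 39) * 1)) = 60814309 / 79230172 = 0.77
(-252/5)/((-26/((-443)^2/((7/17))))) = 60052194/65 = 923879.91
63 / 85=0.74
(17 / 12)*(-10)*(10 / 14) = -425 / 42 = -10.12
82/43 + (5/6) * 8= 1106/129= 8.57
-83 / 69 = -1.20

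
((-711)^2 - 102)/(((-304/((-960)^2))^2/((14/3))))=411860090880000/19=21676846888421.05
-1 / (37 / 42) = -42 / 37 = -1.14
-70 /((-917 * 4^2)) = 0.00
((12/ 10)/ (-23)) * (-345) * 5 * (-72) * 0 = 0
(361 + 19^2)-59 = 663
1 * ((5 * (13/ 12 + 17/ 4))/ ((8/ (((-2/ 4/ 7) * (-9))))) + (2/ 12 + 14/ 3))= 293/ 42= 6.98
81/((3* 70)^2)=9/4900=0.00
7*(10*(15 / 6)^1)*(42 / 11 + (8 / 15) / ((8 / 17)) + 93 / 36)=1318.60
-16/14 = -8/7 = -1.14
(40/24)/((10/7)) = 7/6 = 1.17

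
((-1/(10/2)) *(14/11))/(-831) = 14/45705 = 0.00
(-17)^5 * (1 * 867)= -1231016019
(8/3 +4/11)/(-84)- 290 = -200995/693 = -290.04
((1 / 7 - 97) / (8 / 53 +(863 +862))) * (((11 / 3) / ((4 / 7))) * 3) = -1.08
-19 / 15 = -1.27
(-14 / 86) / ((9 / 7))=-49 / 387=-0.13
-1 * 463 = -463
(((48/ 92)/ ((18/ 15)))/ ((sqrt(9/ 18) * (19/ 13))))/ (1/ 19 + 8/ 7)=910 * sqrt(2)/ 3657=0.35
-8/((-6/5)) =20/3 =6.67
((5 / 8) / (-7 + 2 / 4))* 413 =-2065 / 52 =-39.71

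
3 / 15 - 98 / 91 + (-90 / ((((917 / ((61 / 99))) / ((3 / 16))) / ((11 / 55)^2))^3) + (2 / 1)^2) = 800042990922655609247 / 256171401034348800000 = 3.12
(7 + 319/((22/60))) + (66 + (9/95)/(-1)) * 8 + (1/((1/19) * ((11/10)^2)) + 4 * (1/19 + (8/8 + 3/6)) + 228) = 19014513/11495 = 1654.16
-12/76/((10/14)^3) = -1029/2375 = -0.43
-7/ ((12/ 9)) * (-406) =4263/ 2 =2131.50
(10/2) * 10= 50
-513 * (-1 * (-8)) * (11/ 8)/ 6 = -1881/ 2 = -940.50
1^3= 1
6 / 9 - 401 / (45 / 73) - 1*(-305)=-15518 / 45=-344.84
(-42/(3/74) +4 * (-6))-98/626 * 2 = -331878/313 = -1060.31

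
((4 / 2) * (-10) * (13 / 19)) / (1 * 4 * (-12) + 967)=-260 / 17461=-0.01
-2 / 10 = -0.20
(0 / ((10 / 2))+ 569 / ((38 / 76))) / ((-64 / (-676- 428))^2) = 338626.12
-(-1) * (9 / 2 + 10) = 29 / 2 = 14.50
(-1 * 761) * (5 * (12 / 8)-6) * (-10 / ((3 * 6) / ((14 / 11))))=26635 / 33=807.12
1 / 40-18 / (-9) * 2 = 4.02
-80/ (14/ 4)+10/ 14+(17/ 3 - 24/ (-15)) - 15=-3137/ 105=-29.88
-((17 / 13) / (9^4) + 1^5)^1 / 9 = -85310 / 767637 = -0.11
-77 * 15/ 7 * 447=-73755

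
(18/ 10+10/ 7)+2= 183/ 35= 5.23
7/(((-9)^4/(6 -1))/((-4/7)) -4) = -140/46007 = -0.00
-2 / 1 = -2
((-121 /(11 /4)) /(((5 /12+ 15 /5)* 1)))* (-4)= 51.51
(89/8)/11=1.01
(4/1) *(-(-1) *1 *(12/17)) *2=96/17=5.65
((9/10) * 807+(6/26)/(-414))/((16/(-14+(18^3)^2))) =11079317550113/7176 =1543940572.76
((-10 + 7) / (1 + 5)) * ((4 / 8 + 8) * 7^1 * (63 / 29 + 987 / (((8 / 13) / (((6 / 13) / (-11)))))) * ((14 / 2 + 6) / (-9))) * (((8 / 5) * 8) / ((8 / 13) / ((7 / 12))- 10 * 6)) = 1299794041 / 2138895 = 607.69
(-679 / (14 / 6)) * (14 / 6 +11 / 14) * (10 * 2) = -127070 / 7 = -18152.86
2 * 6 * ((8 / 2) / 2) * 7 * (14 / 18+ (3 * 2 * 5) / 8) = 2282 / 3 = 760.67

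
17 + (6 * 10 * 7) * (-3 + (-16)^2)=106277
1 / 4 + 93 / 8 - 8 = 31 / 8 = 3.88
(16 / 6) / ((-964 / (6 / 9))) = -4 / 2169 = -0.00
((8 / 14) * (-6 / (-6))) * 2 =8 / 7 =1.14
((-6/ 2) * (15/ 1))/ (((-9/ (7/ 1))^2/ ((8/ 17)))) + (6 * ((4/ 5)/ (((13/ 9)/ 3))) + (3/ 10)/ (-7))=-401551/ 139230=-2.88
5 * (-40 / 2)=-100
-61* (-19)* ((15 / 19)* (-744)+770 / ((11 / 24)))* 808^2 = 826760855040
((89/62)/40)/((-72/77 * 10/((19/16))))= -130207/28569600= -0.00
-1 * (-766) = 766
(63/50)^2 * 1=3969/2500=1.59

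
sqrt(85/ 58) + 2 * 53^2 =sqrt(4930)/ 58 + 5618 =5619.21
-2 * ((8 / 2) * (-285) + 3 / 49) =111714 / 49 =2279.88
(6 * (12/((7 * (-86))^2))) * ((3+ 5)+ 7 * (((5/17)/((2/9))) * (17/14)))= 99/25886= 0.00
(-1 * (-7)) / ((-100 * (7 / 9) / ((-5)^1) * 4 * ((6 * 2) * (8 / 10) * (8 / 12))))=9 / 512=0.02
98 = 98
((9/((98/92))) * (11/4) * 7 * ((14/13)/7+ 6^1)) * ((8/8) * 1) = 91080/91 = 1000.88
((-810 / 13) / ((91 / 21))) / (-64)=1215 / 5408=0.22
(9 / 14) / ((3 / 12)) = 18 / 7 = 2.57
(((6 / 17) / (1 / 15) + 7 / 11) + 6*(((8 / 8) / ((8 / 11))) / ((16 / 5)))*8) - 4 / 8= 26.06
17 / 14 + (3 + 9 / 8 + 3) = 467 / 56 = 8.34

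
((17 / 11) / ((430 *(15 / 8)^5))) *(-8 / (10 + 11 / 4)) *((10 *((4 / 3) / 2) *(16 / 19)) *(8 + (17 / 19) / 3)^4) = -3550858071506944 / 1370729717353125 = -2.59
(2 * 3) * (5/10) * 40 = 120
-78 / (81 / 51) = -442 / 9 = -49.11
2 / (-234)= -1 / 117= -0.01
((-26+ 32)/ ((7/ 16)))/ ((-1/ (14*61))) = -11712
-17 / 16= -1.06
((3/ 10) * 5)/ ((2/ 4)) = 3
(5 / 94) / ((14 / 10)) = 25 / 658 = 0.04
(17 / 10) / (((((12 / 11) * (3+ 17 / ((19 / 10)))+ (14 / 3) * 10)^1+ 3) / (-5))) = -10659 / 78626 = -0.14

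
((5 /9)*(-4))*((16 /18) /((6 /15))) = -400 /81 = -4.94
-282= -282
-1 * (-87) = 87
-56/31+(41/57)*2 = -650/1767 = -0.37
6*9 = 54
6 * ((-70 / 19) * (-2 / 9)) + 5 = 565 / 57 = 9.91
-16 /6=-8 /3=-2.67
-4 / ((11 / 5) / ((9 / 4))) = -45 / 11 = -4.09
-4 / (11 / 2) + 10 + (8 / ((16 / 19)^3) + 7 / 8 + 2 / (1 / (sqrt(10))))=2 *sqrt(10) + 132601 / 5632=29.87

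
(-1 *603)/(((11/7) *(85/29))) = -122409/935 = -130.92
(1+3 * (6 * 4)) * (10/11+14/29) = 32412/319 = 101.61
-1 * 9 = -9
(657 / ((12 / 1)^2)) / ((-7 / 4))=-73 / 28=-2.61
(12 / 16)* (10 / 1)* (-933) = -6997.50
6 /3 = 2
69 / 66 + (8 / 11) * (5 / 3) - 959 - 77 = -68227 / 66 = -1033.74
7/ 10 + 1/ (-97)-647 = -626921/ 970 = -646.31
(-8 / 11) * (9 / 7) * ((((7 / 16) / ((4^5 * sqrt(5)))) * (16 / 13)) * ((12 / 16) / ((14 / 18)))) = -243 * sqrt(5) / 2562560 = -0.00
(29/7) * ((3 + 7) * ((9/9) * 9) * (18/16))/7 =11745/196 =59.92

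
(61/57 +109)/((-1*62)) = -3137/1767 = -1.78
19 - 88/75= 17.83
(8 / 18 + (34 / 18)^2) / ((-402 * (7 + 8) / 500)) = -16250 / 48843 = -0.33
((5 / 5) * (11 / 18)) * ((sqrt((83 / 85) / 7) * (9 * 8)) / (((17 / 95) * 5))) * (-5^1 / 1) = -836 * sqrt(49385) / 2023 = -91.83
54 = 54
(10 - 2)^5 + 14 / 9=294926 / 9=32769.56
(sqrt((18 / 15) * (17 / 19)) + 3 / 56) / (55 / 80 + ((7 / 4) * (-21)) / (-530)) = 1590 / 22463 + 848 * sqrt(9690) / 60971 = 1.44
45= 45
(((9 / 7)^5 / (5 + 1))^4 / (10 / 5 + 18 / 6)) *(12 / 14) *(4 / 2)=0.04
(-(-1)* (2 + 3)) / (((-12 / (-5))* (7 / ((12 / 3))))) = 25 / 21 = 1.19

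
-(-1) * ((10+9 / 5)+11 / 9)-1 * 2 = 496 / 45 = 11.02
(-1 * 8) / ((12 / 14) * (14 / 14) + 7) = -56 / 55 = -1.02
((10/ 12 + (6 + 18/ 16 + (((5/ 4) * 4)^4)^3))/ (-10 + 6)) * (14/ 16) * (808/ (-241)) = 179053348.03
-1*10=-10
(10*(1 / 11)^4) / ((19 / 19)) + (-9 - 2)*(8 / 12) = -322072 / 43923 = -7.33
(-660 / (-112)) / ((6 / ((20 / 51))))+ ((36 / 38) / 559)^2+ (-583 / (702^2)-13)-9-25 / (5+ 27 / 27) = -1009237948365665 / 39144008649564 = -25.78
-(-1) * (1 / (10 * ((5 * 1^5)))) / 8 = 1 / 400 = 0.00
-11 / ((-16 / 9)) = 99 / 16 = 6.19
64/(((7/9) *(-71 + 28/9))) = -5184/4277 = -1.21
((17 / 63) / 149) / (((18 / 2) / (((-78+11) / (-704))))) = 1139 / 59476032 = 0.00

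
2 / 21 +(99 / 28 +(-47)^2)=185861 / 84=2212.63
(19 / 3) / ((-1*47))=-19 / 141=-0.13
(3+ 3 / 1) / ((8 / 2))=3 / 2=1.50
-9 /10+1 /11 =-89 /110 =-0.81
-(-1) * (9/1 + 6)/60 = 1/4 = 0.25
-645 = -645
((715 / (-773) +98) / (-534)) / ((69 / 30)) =-125065 / 1582331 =-0.08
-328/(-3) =109.33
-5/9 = -0.56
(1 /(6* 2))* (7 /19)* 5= 35 /228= 0.15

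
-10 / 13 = -0.77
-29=-29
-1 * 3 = -3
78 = 78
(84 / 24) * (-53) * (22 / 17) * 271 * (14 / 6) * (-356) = 54039801.80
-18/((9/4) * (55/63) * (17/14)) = -7.55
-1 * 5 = -5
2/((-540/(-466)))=233/135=1.73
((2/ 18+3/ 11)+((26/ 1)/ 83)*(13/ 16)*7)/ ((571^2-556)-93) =142349/ 21389968512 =0.00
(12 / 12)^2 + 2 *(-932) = -1863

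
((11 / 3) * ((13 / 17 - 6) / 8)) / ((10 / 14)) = -6853 / 2040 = -3.36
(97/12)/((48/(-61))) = -5917/576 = -10.27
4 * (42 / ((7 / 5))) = 120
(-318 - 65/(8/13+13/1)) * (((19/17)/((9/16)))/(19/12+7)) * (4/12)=-69471296/2789343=-24.91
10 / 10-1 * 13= -12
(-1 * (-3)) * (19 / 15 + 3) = 64 / 5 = 12.80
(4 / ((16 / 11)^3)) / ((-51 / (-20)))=6655 / 13056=0.51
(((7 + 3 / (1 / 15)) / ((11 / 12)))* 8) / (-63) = -1664 / 231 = -7.20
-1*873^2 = -762129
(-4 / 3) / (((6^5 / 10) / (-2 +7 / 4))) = 5 / 11664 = 0.00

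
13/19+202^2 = 775289/19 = 40804.68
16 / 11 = 1.45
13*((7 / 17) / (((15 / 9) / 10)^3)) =19656 / 17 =1156.24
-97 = -97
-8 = -8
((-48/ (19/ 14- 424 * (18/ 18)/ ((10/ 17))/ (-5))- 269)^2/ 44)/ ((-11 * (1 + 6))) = -20906960642569/ 976484376252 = -21.41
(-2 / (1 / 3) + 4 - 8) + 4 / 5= -9.20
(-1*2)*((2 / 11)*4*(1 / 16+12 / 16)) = -13 / 11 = -1.18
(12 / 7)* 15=180 / 7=25.71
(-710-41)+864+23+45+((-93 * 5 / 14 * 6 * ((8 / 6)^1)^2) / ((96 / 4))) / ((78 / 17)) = 145604 / 819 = 177.78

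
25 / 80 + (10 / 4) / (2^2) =15 / 16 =0.94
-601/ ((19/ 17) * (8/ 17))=-173689/ 152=-1142.69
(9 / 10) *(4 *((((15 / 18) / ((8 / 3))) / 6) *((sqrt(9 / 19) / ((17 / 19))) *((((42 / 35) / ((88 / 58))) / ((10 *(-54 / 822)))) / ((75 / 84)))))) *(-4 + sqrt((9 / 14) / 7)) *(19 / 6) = -226461 *sqrt(38) / 7480000 + 528409 *sqrt(19) / 935000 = 2.28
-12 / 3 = -4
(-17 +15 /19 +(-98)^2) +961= 200427 /19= 10548.79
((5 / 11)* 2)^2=100 / 121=0.83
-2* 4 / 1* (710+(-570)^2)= -2604880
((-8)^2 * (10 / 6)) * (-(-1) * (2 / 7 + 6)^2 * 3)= 619520 / 49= 12643.27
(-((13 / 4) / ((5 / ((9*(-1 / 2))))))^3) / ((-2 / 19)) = -30430647 / 128000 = -237.74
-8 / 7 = -1.14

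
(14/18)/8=7/72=0.10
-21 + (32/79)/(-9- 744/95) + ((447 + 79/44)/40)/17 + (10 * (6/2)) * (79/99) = 409485299/114531040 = 3.58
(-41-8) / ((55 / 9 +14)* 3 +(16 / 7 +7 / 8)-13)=-0.97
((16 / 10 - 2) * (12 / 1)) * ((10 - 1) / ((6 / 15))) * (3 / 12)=-27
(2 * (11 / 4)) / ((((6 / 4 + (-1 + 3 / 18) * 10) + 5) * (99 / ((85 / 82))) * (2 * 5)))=-0.00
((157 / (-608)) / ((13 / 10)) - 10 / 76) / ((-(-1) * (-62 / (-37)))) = -48285 / 245024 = -0.20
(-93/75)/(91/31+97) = -961/77450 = -0.01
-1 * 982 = -982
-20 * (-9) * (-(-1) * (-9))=-1620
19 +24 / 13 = 20.85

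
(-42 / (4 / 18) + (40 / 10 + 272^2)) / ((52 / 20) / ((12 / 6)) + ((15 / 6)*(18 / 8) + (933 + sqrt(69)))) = 110984840120 / 1413424009-118078400*sqrt(69) / 1413424009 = 77.83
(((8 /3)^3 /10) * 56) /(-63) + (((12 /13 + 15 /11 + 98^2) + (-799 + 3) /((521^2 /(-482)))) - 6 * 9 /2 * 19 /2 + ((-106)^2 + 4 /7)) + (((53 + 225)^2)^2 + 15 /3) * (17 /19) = 67041786094860301425331 /12544963400970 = 5344119703.82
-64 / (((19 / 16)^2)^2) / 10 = -2097152 / 651605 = -3.22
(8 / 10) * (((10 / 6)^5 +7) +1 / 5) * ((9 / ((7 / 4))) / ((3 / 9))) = 389968 / 1575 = 247.60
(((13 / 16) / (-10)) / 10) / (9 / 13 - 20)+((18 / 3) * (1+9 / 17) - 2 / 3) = 8.51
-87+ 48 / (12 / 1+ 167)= -15525 / 179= -86.73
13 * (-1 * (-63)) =819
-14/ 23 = -0.61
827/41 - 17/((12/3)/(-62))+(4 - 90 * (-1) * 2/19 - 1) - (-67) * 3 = 774551/1558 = 497.14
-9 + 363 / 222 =-545 / 74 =-7.36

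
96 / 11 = 8.73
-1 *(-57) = 57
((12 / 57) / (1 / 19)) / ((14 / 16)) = 32 / 7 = 4.57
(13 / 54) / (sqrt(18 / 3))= 13 * sqrt(6) / 324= 0.10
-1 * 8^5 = -32768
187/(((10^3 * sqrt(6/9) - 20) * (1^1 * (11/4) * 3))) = 17/24985+ 170 * sqrt(6)/14991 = 0.03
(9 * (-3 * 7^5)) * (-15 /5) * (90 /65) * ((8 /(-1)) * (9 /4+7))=-1813340844 /13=-139487757.23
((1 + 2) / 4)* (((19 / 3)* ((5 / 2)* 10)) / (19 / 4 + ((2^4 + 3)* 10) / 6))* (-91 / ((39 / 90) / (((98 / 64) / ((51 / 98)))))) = -2014.91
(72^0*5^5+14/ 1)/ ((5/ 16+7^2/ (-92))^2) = 425095936/ 6561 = 64791.33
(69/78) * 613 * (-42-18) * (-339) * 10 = 110297561.54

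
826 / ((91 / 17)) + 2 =2032 / 13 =156.31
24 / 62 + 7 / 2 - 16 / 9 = 1177 / 558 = 2.11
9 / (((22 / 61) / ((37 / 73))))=20313 / 1606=12.65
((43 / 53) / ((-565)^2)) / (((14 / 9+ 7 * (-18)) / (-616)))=4257 / 338378500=0.00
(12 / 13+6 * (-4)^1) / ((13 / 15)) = -26.63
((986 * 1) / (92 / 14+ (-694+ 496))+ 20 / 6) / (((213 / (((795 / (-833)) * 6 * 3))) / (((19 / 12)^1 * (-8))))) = -7357142 / 3962581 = -1.86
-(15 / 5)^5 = -243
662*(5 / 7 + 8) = 40382 / 7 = 5768.86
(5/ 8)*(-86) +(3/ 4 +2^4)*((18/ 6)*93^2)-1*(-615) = 870347/ 2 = 435173.50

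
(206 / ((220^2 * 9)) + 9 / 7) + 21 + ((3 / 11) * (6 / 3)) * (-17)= 19840321 / 1524600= 13.01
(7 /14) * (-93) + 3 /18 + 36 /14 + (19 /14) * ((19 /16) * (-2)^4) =-755 /42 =-17.98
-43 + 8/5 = -207/5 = -41.40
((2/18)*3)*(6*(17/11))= 34/11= 3.09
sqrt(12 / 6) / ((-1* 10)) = -sqrt(2) / 10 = -0.14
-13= -13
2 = 2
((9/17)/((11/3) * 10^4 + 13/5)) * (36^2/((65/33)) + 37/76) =87824871/9238455044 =0.01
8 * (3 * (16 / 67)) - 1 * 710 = -47186 / 67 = -704.27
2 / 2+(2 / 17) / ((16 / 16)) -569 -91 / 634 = -568.03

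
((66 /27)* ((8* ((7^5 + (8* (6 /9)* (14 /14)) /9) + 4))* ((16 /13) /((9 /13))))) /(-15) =-1278219008 /32805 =-38964.15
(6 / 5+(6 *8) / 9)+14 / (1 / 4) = 938 / 15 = 62.53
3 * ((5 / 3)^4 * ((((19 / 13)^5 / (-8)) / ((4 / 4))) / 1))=-1547561875 / 80199288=-19.30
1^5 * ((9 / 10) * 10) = 9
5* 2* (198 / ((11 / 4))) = 720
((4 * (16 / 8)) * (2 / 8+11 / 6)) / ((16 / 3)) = 25 / 8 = 3.12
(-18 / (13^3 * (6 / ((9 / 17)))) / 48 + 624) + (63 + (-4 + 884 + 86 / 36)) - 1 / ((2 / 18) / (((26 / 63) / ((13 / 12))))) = 58954947745 / 37647792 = 1565.96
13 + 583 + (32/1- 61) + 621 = 1188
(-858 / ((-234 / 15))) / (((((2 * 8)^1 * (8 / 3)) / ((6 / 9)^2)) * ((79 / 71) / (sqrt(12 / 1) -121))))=-472505 / 7584 + 3905 * sqrt(3) / 3792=-60.52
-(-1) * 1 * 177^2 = 31329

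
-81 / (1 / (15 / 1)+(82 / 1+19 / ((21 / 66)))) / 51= -0.01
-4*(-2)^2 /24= -2 /3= -0.67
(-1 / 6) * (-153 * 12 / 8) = 153 / 4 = 38.25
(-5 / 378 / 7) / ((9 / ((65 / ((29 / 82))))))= -13325 / 345303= -0.04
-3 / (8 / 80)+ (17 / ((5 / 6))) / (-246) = -6167 / 205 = -30.08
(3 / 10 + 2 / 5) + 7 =77 / 10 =7.70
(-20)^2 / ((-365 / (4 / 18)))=-0.24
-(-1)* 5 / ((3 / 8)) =40 / 3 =13.33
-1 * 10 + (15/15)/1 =-9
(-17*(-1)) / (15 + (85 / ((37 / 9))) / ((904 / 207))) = 568616 / 660075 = 0.86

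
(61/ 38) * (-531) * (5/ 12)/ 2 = -53985/ 304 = -177.58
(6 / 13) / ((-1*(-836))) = 3 / 5434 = 0.00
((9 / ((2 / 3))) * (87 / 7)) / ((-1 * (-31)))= 2349 / 434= 5.41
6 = 6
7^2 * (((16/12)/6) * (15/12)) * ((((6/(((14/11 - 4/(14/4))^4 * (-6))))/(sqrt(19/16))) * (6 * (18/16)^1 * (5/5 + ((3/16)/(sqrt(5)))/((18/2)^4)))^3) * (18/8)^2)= -3515161329755659969 * sqrt(19)/224133120000 - 31636451954020947649 * sqrt(95)/117642992025600000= -68364820.34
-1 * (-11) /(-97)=-11 /97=-0.11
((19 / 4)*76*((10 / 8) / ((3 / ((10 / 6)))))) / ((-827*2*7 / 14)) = -9025 / 29772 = -0.30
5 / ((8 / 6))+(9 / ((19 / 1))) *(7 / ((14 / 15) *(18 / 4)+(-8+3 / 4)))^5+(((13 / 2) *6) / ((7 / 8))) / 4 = -6861428307177 / 449325232132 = -15.27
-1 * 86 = -86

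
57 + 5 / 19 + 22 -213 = -2541 / 19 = -133.74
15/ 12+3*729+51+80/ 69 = 618353/ 276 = 2240.41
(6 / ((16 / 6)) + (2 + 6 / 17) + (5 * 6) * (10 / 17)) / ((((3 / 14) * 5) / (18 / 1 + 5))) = 14329 / 30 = 477.63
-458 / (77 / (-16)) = 7328 / 77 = 95.17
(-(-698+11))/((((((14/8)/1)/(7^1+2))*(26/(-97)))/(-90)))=107955180/91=1186320.66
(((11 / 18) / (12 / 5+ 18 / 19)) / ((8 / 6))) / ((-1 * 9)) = -1045 / 68688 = -0.02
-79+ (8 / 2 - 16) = -91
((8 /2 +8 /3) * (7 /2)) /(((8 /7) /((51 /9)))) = 115.69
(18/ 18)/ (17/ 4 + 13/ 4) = 2/ 15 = 0.13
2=2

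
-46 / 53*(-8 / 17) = 368 / 901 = 0.41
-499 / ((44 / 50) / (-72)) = 449100 / 11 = 40827.27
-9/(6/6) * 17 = -153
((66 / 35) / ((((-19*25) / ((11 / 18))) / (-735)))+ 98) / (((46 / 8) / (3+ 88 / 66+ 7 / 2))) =135.94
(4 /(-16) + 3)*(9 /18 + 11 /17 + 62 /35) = 38203 /4760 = 8.03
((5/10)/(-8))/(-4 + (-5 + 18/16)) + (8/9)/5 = 13/70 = 0.19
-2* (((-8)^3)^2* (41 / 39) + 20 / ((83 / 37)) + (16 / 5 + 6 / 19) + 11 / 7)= -551202.57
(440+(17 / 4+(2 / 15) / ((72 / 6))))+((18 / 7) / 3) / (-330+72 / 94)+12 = 1482630271 / 3249540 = 456.26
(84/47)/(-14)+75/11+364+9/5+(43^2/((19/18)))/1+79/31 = 3238074187/1522565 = 2126.72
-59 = -59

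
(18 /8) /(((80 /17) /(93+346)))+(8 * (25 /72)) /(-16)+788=2873443 /2880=997.72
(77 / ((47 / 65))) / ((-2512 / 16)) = -5005 / 7379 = -0.68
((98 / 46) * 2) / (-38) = -49 / 437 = -0.11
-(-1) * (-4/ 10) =-2/ 5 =-0.40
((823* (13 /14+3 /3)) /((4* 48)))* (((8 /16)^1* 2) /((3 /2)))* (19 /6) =15637 /896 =17.45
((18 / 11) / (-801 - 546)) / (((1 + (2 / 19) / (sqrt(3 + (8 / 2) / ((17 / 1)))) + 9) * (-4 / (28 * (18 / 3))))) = 568575 / 111432371 - 1197 * sqrt(935) / 1225756081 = 0.01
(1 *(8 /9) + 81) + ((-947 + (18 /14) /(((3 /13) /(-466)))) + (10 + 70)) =-213028 /63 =-3381.40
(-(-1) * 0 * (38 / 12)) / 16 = 0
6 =6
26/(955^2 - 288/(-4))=26/912097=0.00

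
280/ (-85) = -56/ 17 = -3.29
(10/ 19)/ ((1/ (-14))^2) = 1960/ 19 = 103.16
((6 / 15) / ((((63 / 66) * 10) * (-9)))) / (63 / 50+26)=-44 / 257607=-0.00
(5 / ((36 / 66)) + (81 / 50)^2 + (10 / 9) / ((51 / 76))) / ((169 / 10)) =15430249 / 19392750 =0.80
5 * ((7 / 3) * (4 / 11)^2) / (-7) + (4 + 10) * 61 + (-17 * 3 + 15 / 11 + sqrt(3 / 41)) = sqrt(123) / 41 + 291904 / 363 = 804.41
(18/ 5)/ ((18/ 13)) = 13/ 5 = 2.60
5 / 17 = 0.29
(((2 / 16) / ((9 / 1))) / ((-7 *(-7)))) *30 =5 / 588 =0.01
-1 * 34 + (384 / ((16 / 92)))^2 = 4875230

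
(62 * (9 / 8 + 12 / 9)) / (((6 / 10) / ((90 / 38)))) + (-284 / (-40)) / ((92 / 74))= 1327072 / 2185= 607.36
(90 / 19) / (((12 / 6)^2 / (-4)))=-90 / 19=-4.74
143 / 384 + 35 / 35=527 / 384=1.37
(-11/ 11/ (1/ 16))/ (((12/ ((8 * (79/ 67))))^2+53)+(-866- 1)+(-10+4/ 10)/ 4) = 1997120/ 101701043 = 0.02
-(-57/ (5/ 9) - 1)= 518/ 5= 103.60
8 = 8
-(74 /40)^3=-6.33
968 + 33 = 1001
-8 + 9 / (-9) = -9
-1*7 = -7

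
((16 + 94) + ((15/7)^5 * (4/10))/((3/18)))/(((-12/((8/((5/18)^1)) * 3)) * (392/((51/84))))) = -56170431/23059204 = -2.44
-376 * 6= -2256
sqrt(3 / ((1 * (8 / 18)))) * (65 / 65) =2.60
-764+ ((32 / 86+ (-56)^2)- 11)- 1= 101496 / 43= 2360.37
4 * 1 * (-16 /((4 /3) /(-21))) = 1008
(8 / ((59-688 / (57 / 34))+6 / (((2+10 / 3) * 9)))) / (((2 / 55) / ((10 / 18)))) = -0.35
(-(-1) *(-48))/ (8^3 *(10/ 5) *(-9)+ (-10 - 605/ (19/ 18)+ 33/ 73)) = 66576/ 13590805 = 0.00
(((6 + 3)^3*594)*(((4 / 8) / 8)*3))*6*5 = 9743085 / 4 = 2435771.25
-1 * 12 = -12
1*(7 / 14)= 1 / 2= 0.50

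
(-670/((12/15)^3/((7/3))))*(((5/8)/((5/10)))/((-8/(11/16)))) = 16121875/49152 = 328.00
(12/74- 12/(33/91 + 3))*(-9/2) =9642/629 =15.33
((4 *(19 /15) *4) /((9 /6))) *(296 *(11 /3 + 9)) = 6838784 /135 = 50657.66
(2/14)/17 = 1/119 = 0.01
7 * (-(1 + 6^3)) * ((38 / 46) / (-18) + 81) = -50909285 / 414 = -122969.29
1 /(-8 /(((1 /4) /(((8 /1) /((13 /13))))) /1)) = -0.00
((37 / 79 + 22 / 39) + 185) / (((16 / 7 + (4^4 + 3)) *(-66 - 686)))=-2006081 / 2118816024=-0.00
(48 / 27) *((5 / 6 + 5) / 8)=35 / 27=1.30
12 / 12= 1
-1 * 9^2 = -81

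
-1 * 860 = -860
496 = 496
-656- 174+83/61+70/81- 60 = -4386497/4941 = -887.78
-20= -20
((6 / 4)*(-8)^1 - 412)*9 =-3816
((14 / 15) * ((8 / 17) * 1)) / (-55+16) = -0.01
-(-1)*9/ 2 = 9/ 2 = 4.50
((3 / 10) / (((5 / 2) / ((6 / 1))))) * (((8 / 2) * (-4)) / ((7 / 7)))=-288 / 25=-11.52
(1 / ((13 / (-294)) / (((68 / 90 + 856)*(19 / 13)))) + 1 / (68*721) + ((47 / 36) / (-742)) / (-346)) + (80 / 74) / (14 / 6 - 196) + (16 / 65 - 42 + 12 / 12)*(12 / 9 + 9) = -241388858557005365077 / 8399146801329648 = -28739.69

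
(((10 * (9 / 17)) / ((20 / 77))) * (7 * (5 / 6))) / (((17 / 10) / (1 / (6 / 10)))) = 116.57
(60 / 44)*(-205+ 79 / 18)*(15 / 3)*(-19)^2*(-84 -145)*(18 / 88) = 22388831925 / 968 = 23128958.60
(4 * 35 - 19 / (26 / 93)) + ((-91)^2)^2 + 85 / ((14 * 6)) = 74883937183 / 1092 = 68575034.05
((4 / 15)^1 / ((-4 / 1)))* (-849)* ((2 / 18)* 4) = 1132 / 45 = 25.16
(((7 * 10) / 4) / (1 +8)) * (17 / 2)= 595 / 36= 16.53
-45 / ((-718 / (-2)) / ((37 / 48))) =-0.10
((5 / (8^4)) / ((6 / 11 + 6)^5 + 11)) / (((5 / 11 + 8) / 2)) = 8857805 / 368869570455552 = 0.00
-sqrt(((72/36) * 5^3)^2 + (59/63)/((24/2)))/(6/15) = -5 * sqrt(992251239)/252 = -625.00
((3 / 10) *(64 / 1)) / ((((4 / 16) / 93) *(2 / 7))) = 124992 / 5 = 24998.40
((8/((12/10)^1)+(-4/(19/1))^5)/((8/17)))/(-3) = -210455359/44569782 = -4.72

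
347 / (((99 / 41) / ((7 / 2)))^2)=28582043 / 39204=729.06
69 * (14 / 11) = 966 / 11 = 87.82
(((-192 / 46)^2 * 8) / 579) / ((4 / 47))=2.83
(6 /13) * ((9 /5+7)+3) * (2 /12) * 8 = 472 /65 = 7.26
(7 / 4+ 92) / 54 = 125 / 72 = 1.74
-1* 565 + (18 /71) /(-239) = -9587503 /16969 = -565.00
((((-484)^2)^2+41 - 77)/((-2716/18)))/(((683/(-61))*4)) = 1075959091125/132502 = 8120323.40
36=36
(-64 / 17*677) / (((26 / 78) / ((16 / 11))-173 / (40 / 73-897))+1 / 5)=-680502635520 / 166113511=-4096.61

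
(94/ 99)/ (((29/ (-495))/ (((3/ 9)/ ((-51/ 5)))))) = 2350/ 4437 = 0.53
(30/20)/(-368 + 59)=-1/206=-0.00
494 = 494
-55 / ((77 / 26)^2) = -3380 / 539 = -6.27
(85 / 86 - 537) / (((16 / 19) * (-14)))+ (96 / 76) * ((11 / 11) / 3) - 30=5814649 / 366016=15.89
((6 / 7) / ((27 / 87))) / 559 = 58 / 11739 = 0.00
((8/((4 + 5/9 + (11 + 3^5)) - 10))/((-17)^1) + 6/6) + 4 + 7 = 12.00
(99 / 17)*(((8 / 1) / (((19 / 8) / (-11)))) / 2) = -34848 / 323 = -107.89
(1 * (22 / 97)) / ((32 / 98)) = 539 / 776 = 0.69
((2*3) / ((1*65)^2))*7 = 42 / 4225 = 0.01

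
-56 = -56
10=10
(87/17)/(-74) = -87/1258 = -0.07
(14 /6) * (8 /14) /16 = 1 /12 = 0.08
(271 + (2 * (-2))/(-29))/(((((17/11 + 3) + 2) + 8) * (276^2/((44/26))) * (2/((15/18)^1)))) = 0.00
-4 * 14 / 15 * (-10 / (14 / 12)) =32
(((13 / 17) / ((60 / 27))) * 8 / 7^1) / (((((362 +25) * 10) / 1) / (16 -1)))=39 / 25585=0.00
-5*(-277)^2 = -383645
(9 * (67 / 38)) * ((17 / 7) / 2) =19.27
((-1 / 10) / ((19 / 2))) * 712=-712 / 95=-7.49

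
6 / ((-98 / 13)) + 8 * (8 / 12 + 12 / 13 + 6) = 114511 / 1911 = 59.92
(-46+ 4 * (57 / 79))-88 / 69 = -241966 / 5451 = -44.39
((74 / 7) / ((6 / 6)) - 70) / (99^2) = -416 / 68607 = -0.01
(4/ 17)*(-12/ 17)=-48/ 289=-0.17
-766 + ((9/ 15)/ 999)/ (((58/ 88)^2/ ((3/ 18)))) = -3217808002/ 4200795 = -766.00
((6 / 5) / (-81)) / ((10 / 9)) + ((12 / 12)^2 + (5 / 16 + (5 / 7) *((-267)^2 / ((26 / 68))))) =14543097869 / 109200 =133178.55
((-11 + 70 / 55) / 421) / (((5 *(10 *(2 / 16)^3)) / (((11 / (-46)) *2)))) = 27392 / 242075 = 0.11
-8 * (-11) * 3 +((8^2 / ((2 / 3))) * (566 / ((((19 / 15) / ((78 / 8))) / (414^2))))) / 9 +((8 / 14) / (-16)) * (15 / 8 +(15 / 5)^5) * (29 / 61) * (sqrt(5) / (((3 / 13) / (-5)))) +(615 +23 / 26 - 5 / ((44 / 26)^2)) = 1230905 * sqrt(5) / 13664 +952205035090451 / 119548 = 7965043824.84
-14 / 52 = -7 / 26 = -0.27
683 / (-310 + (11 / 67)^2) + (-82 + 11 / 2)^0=-1674518 / 1391469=-1.20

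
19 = 19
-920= -920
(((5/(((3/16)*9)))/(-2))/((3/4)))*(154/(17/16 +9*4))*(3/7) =-56320/16011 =-3.52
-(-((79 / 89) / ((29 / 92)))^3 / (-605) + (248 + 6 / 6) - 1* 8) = -2507280578595337 / 10402060809305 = -241.04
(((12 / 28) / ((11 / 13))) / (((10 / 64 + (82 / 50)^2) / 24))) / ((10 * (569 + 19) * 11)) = 156000 / 2362226251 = 0.00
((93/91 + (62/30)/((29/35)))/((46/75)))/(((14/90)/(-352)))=-5511924000/424879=-12972.93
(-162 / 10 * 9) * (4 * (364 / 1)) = -1061424 / 5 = -212284.80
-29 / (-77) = 29 / 77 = 0.38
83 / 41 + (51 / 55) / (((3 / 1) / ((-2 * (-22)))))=3203 / 205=15.62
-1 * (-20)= 20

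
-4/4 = -1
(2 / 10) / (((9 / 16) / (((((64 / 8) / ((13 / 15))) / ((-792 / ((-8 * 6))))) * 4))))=1024 / 1287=0.80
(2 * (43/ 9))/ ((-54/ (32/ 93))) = -1376/ 22599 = -0.06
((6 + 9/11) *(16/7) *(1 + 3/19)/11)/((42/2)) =800/10241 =0.08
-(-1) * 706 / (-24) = -353 / 12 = -29.42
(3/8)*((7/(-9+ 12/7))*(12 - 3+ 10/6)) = -196/51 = -3.84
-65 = -65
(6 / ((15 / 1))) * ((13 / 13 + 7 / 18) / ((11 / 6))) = 0.30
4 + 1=5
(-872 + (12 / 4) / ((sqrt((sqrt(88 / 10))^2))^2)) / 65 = -38353 / 2860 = -13.41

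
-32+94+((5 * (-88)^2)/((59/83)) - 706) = 3175764/59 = 53826.51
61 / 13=4.69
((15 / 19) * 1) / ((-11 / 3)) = -0.22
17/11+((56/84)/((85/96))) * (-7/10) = 1.02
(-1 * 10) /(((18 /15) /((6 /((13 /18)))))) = -900 /13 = -69.23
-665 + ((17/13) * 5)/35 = -664.81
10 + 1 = 11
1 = 1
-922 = -922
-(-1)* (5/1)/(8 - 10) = -5/2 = -2.50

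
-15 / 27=-5 / 9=-0.56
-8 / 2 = -4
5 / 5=1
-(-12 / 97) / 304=3 / 7372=0.00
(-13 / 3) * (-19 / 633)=247 / 1899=0.13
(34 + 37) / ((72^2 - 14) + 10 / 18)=639 / 46535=0.01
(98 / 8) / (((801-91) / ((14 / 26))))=343 / 36920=0.01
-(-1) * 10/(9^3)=0.01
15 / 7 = 2.14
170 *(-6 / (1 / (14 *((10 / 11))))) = -142800 / 11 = -12981.82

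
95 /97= 0.98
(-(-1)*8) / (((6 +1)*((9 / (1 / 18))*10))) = 2 / 2835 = 0.00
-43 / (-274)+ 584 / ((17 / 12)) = 1920923 / 4658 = 412.39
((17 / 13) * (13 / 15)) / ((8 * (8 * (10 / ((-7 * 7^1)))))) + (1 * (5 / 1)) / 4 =11167 / 9600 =1.16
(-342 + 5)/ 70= -337/ 70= -4.81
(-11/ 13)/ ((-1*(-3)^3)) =-11/ 351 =-0.03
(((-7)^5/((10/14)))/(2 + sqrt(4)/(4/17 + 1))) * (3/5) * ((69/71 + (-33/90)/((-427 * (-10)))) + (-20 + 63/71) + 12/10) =54381883521567/822890000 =66086.46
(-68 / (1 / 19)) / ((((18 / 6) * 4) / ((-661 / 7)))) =213503 / 21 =10166.81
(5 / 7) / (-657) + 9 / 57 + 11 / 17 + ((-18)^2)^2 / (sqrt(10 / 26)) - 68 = -99818311 / 1485477 + 104976 *sqrt(65) / 5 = 169201.52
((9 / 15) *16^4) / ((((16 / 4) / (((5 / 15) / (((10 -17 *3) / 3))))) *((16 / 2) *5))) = -6144 / 1025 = -5.99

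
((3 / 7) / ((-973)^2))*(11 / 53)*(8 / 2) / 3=44 / 351236459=0.00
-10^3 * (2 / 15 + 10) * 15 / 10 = -15200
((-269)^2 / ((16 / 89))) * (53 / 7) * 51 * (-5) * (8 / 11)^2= -348153373740 / 847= -411042944.20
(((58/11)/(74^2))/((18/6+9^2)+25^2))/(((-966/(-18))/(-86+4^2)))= -435/245567113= -0.00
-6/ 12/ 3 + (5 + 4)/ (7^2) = 5/ 294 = 0.02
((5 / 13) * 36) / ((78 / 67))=11.89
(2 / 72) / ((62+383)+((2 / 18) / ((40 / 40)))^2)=9 / 144184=0.00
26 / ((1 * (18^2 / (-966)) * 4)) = -2093 / 108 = -19.38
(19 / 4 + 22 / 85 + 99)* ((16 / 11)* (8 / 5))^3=18540396544 / 14141875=1311.03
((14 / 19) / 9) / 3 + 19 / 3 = 3263 / 513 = 6.36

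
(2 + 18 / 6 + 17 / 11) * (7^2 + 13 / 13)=3600 / 11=327.27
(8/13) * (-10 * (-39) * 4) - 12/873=279356/291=959.99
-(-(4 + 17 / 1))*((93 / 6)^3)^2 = 18637577301 / 64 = 291212145.33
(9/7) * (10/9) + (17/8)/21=257/168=1.53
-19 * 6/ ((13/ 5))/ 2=-285/ 13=-21.92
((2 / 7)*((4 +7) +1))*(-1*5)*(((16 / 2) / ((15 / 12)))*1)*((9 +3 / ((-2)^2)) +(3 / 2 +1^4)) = -1344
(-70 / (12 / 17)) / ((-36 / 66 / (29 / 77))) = 2465 / 36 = 68.47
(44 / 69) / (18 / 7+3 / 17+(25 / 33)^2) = 950334 / 4950497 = 0.19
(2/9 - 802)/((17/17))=-7216/9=-801.78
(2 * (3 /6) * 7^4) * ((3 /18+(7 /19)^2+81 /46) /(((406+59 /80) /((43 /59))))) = 424485659360 /47820323109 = 8.88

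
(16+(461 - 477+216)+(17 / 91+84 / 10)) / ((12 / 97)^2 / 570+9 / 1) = 18268072177 / 732069429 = 24.95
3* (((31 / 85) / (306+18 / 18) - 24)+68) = 3444633 / 26095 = 132.00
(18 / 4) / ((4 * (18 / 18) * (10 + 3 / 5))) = 45 / 424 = 0.11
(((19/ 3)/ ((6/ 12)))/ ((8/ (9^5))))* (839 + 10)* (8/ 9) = 70556994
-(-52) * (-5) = -260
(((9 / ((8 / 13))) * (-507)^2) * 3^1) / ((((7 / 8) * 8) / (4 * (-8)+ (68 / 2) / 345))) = -165501255699 / 3220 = -51397905.50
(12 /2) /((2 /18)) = 54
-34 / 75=-0.45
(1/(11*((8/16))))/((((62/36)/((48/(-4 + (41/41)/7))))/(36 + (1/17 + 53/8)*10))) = -783216/5797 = -135.11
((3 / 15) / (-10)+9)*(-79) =-709.42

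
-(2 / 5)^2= -4 / 25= -0.16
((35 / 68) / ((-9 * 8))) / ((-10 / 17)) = 7 / 576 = 0.01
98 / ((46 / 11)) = 539 / 23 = 23.43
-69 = -69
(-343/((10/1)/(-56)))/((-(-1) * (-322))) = -686/115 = -5.97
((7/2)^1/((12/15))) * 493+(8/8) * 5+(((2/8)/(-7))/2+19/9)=136330/63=2163.97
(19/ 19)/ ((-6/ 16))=-2.67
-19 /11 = -1.73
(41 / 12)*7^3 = 14063 / 12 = 1171.92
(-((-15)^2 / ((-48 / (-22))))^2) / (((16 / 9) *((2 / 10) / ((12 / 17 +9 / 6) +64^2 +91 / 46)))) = -12275538103125 / 100096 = -122637648.89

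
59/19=3.11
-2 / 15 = -0.13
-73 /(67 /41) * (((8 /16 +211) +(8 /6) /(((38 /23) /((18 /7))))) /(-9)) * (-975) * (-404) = 3720939651650 /8911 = 417567012.87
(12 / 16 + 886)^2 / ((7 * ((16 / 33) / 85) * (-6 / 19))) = -223505177885 / 3584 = -62361935.79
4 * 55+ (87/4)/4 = 3607/16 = 225.44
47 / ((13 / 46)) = 2162 / 13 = 166.31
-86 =-86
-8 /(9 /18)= -16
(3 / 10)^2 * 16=36 / 25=1.44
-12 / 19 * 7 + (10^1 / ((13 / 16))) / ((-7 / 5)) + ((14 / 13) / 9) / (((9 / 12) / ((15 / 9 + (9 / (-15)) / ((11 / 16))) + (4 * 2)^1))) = -90962972 / 7702695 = -11.81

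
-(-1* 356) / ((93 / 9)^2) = 3204 / 961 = 3.33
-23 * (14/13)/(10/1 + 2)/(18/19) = -3059/1404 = -2.18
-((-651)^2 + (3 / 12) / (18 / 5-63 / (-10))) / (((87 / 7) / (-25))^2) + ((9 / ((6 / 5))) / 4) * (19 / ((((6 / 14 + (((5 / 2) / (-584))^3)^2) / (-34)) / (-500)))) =-3443042841067026672282278253125 / 11415160098346994590420314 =-301620.20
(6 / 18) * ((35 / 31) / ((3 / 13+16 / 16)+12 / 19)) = 1729 / 8556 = 0.20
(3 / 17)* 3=9 / 17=0.53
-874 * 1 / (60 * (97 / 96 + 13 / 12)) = -6992 / 1005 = -6.96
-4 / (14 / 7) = -2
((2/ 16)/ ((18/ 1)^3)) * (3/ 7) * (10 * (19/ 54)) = 95/ 2939328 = 0.00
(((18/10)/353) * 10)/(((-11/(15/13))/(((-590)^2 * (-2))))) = 187974000/50479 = 3723.81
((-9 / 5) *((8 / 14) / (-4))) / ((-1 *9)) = -1 / 35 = -0.03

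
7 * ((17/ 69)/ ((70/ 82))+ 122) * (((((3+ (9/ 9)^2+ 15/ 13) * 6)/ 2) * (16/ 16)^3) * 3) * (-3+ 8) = 59360727/ 299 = 198530.86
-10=-10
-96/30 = -16/5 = -3.20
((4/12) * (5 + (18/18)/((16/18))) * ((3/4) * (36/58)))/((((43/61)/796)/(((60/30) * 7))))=37473093/2494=15025.30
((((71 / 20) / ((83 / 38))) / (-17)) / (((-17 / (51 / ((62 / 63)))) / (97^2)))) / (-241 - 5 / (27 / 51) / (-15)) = -11.41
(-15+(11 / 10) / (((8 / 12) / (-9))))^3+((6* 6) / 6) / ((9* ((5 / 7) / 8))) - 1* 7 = -638317319 / 24000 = -26596.55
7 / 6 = 1.17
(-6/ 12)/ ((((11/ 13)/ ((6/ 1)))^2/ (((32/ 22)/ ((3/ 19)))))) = -308256/ 1331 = -231.60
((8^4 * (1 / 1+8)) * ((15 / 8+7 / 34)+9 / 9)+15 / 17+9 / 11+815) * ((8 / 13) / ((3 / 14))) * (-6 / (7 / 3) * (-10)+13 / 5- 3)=60647749024 / 7293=8315884.96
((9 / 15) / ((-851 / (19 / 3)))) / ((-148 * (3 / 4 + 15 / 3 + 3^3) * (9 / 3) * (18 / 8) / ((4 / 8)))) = 38 / 556847595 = 0.00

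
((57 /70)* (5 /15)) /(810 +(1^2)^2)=19 /56770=0.00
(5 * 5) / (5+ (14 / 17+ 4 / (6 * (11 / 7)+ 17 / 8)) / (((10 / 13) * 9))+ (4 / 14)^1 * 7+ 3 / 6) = 24747750 / 7591583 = 3.26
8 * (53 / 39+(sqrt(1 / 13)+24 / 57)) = 8 * sqrt(13) / 13+10552 / 741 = 16.46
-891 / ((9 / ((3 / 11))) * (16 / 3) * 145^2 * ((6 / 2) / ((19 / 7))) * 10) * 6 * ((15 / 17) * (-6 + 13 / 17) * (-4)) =-410913 / 170134300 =-0.00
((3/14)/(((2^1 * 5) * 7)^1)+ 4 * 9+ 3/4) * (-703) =-12660327/490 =-25837.40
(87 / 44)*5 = 9.89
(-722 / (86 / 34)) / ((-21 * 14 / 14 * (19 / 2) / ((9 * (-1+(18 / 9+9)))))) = 38760 / 301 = 128.77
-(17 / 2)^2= -289 / 4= -72.25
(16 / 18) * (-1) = -8 / 9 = -0.89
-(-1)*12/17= 12/17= 0.71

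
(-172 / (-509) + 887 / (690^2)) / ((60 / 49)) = 4034693467 / 14540094000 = 0.28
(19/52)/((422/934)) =8873/10972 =0.81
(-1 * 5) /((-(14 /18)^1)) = 45 /7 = 6.43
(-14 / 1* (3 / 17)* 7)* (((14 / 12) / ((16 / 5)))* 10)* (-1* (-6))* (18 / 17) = -400.56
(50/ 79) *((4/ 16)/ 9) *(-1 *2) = -25/ 711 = -0.04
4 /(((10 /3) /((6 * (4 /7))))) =144 /35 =4.11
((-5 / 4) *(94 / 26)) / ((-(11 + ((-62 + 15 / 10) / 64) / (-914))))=0.41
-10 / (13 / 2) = -20 / 13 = -1.54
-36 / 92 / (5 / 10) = -18 / 23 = -0.78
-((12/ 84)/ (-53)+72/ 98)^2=-3613801/ 6744409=-0.54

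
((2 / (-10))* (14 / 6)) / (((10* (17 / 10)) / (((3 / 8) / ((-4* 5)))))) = 7 / 13600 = 0.00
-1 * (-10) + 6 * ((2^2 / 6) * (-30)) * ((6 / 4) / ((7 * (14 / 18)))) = -23.06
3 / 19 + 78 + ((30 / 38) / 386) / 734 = 420736155 / 5383156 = 78.16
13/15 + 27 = 418/15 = 27.87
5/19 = 0.26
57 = 57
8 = 8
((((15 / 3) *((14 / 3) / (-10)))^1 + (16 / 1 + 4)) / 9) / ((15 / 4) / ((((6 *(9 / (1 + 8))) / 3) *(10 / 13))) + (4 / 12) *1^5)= 848 / 1197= 0.71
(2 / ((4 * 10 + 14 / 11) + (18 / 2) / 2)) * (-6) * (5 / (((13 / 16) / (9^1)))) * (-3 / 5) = 114048 / 13091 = 8.71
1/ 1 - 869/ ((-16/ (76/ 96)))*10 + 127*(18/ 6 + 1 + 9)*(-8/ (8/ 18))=-5623109/ 192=-29287.03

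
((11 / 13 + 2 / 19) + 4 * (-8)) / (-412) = 7669 / 101764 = 0.08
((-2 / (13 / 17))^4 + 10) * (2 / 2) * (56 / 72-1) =-3243892 / 257049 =-12.62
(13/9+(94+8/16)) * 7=12089/18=671.61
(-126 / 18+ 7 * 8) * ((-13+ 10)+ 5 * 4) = 833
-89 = -89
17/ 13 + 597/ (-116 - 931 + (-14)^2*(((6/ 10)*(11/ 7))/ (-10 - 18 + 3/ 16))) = 7528626/ 10158889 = 0.74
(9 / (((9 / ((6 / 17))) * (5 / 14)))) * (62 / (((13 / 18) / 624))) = 4499712 / 85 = 52937.79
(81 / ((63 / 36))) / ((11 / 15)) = 63.12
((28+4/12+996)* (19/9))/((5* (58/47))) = 2744189/7830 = 350.47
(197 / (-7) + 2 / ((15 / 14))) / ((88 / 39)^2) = -1398813 / 271040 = -5.16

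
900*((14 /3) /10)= 420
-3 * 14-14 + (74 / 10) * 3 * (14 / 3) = 238 / 5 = 47.60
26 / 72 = 0.36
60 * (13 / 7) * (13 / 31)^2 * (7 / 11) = 131820 / 10571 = 12.47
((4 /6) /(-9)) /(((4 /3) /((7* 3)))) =-7 /6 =-1.17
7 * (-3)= -21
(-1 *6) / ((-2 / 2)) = 6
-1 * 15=-15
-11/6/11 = -1/6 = -0.17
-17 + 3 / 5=-82 / 5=-16.40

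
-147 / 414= -49 / 138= -0.36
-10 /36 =-5 /18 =-0.28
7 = 7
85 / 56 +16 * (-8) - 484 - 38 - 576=-68571 / 56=-1224.48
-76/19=-4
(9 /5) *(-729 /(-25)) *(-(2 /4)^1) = -6561 /250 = -26.24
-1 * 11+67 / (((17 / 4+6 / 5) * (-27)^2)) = -872731 / 79461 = -10.98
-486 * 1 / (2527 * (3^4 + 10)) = -0.00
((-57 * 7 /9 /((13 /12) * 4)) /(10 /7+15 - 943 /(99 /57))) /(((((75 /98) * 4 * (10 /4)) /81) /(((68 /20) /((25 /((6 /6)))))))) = 690990993 /24704875000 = 0.03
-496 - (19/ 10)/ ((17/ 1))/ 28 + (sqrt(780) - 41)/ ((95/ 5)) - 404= -81591521/ 90440 + 2*sqrt(195)/ 19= -900.69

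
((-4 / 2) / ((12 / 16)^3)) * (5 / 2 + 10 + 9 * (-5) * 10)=56000 / 27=2074.07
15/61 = 0.25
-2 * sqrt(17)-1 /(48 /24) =-2 * sqrt(17)-1 /2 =-8.75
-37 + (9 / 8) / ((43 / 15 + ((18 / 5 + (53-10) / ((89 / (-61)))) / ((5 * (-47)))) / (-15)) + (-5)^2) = -12921330127 / 349606696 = -36.96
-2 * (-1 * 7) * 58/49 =116/7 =16.57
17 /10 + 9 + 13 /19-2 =9.38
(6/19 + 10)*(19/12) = 49/3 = 16.33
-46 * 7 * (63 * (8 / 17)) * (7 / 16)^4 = -349.74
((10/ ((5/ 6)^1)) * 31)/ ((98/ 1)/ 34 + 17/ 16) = 101184/ 1073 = 94.30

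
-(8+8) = -16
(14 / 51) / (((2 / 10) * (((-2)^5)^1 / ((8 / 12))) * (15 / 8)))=-7 / 459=-0.02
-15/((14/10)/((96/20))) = -360/7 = -51.43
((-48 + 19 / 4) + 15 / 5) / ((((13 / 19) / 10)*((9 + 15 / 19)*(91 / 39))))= -41515 / 1612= -25.75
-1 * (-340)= 340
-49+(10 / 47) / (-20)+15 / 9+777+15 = 209993 / 282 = 744.66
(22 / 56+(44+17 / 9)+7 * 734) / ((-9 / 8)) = -2612878 / 567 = -4608.25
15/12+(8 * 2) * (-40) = -2555/4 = -638.75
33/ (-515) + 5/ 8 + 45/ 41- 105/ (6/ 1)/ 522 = 71641361/ 44088120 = 1.62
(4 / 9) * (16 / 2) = 32 / 9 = 3.56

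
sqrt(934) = 30.56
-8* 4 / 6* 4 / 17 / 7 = -64 / 357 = -0.18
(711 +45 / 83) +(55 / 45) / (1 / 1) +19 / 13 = 6935848 / 9711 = 714.23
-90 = -90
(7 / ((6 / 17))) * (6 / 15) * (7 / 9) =833 / 135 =6.17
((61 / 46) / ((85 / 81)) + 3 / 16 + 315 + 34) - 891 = -16908367 / 31280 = -540.55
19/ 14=1.36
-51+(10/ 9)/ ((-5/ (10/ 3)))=-1397/ 27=-51.74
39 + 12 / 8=81 / 2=40.50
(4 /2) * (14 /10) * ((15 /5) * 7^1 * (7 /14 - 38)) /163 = -13.53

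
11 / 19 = 0.58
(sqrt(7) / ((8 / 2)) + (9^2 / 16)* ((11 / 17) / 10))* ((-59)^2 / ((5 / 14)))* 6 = 65132991 / 3400 + 73101* sqrt(7) / 5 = 57838.18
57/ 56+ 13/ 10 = 649/ 280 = 2.32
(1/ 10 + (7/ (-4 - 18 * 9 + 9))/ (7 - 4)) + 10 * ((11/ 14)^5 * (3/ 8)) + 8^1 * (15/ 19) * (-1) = -491667482563/ 96259739520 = -5.11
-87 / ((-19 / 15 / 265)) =345825 / 19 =18201.32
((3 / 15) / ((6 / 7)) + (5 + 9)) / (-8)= -427 / 240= -1.78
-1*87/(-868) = 87/868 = 0.10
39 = 39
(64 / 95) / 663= 64 / 62985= 0.00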